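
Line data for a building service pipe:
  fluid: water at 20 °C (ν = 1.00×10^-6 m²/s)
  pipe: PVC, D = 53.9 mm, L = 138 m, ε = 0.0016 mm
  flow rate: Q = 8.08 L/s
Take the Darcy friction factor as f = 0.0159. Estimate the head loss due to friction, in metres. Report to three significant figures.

h_f ≈ 26.0 m

V = 4Q/(πD²) = 4·0.00808/(π·0.0539²) = 3.541 m/s
h_f = f(L/D)V²/(2g) = 0.01590·(138/0.0539)·3.541²/(2·9.81) = 26.02 m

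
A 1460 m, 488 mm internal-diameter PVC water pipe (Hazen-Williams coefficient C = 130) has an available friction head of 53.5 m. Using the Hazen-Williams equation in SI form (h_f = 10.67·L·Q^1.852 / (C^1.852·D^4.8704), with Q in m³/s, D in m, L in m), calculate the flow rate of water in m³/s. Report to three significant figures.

Rearranging: Q = [h_f·C^1.852·D^4.8704 / (10.67·L)]^(1/1.852)
Q = [53.5·130^1.852·0.488^4.8704 / (10.67·1460)]^0.540 = 0.9205 m³/s

Q ≈ 0.920 m³/s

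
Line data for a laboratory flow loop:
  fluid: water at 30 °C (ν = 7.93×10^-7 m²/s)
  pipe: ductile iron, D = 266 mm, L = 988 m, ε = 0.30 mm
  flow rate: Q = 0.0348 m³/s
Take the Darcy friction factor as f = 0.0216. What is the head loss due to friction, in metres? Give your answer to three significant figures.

V = 4Q/(πD²) = 4·0.0348/(π·0.266²) = 0.6262 m/s
h_f = f(L/D)V²/(2g) = 0.02160·(988/0.266)·0.6262²/(2·9.81) = 1.604 m

h_f ≈ 1.60 m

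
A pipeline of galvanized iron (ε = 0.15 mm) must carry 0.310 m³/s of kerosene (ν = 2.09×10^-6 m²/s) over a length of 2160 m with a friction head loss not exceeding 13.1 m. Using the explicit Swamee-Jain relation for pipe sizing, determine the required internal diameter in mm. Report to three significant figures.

Swamee-Jain (Type III): D = 0.66·[ε^1.25·(LQ²/(gh_f))^4.75 + ν·Q^9.4·(L/(gh_f))^5.2]^0.04
LQ²/(gh_f) = 1.615; L/(gh_f) = 16.81
Term 1 = ε^1.25·(…)^4.75 = 1.62×10^-4; Term 2 = ν·Q^9.4·(…)^5.2 = 8.16×10^-5
D = 0.66·(1.62×10^-4 + 8.16×10^-5)^0.04 = 0.4732 m = 473 mm
Check: V = 1.76 m/s, Re = 3.99×10^5, f = 0.01678, h_f = 12.1 m ≈ 13.1 m ✓

D ≈ 473 mm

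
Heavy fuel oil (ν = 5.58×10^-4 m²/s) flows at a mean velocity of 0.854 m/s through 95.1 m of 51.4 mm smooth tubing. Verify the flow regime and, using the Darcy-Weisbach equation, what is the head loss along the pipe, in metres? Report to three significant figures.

h_f ≈ 56.0 m

Re = VD/ν = 0.854·0.05140/5.58×10^-4 = 78.7 → laminar (Re < 2300)
f = 64/Re = 0.8136
h_f = f(L/D)V²/(2g) = 0.8136·(95.1/0.05140)·0.854²/(2·9.81) = 55.95 m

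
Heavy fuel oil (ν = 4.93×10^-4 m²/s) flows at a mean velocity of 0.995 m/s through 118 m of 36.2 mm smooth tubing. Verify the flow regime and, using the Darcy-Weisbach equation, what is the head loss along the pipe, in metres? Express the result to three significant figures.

h_f ≈ 144 m

Re = VD/ν = 0.995·0.03620/4.93×10^-4 = 73.1 → laminar (Re < 2300)
f = 64/Re = 0.8760
h_f = f(L/D)V²/(2g) = 0.8760·(118/0.03620)·0.995²/(2·9.81) = 144.1 m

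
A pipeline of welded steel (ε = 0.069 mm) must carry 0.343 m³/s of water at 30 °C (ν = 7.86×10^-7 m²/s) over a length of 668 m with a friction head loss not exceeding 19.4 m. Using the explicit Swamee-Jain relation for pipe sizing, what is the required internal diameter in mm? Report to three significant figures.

Swamee-Jain (Type III): D = 0.66·[ε^1.25·(LQ²/(gh_f))^4.75 + ν·Q^9.4·(L/(gh_f))^5.2]^0.04
LQ²/(gh_f) = 0.4129; L/(gh_f) = 3.510
Term 1 = ε^1.25·(…)^4.75 = 9.42×10^-8; Term 2 = ν·Q^9.4·(…)^5.2 = 2.31×10^-8
D = 0.66·(9.42×10^-8 + 2.31×10^-8)^0.04 = 0.3486 m = 349 mm
Check: V = 3.59 m/s, Re = 1.59×10^6, f = 0.01442, h_f = 18.2 m ≈ 19.4 m ✓

D ≈ 349 mm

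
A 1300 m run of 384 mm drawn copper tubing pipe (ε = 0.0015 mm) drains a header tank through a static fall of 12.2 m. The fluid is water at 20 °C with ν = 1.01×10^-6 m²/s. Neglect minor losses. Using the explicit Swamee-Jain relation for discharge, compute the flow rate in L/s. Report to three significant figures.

Q ≈ 282 L/s

Swamee-Jain (Type II): Q = -0.965·√(gD⁵h_f/L)·ln[ε/(3.7D) + √(3.17ν²L/(gD³h_f))]
√(gD⁵h_f/L) = √(9.81·0.384⁵·12.2/1300) = 0.02772
ε/(3.7D) = 1.06×10^-6; √(3.17ν²L/(gD³h_f)) = 2.49×10^-5
Q = -0.965·0.02772·ln(2.596×10^-5) = 0.2825 m³/s
Check: V = 2.44 m/s, Re = 9.27×10^5, f = 0.01185, h_f = 12.2 m ≈ 12.2 m ✓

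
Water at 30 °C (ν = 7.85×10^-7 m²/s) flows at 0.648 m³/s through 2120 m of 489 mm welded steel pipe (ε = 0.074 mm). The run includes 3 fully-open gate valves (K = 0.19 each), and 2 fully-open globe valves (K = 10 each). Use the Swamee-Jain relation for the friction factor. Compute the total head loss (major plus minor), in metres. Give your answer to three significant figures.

V = 4Q/(πD²) = 3.450 m/s; V²/2g = 0.6068 m
Re = 2.15×10^6, ε/D = 1.51×10^-4 → f = 0.01364 (Swamee-Jain)
Major: h_f = f(L/D)·V²/2g = 0.01364·4335·0.6068 = 35.89 m
Minor: ΣK = 20.6; h_m = ΣK·V²/2g = 12.48 m
Total H_L = 35.89 + 12.48 = 48.37 m

H_L ≈ 48.4 m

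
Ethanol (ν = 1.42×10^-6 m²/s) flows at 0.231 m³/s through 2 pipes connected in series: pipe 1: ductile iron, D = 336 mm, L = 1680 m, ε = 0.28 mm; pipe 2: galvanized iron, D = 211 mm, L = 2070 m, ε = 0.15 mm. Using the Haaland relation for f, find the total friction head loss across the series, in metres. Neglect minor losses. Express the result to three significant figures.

H ≈ 437 m

Pipe 1: V = 2.605 m/s, Re = 6.16×10^5, ε/D = 8.33×10^-4, f = 0.01932, h_1 = f(L/D)V²/2g = 33.41 m
Pipe 2: V = 6.606 m/s, Re = 9.82×10^5, ε/D = 7.11×10^-4, f = 0.01848, h_2 = f(L/D)V²/2g = 403.4 m
Series → Q common, losses add: H = Σh = 436.8 m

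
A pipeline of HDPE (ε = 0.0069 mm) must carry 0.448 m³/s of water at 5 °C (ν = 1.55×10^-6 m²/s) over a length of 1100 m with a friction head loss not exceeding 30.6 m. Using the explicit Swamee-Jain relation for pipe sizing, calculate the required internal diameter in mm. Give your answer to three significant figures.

Swamee-Jain (Type III): D = 0.66·[ε^1.25·(LQ²/(gh_f))^4.75 + ν·Q^9.4·(L/(gh_f))^5.2]^0.04
LQ²/(gh_f) = 0.7355; L/(gh_f) = 3.664
Term 1 = ε^1.25·(…)^4.75 = 8.22×10^-8; Term 2 = ν·Q^9.4·(…)^5.2 = 7.00×10^-7
D = 0.66·(8.22×10^-8 + 7.00×10^-7)^0.04 = 0.3761 m = 376 mm
Check: V = 4.03 m/s, Re = 9.79×10^5, f = 0.01208, h_f = 29.3 m ≈ 30.6 m ✓

D ≈ 376 mm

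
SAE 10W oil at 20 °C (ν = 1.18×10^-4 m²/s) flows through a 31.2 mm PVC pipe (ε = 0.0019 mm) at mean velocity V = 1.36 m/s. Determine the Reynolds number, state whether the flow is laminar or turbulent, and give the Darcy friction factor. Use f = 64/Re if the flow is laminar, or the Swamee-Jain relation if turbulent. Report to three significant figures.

Re ≈ 360; laminar; f = 64/Re ≈ 0.178

Re = VD/ν = 1.360·0.0312/1.18×10^-4 = 360
Re < 2300 → laminar → f = 64/Re = 0.1780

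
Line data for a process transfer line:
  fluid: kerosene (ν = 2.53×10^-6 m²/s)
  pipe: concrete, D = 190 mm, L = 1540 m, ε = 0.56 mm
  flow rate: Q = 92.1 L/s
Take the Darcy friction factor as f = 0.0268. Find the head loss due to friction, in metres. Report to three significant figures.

h_f ≈ 117 m

V = 4Q/(πD²) = 4·0.0921/(π·0.190²) = 3.248 m/s
h_f = f(L/D)V²/(2g) = 0.02680·(1540/0.190)·3.248²/(2·9.81) = 116.8 m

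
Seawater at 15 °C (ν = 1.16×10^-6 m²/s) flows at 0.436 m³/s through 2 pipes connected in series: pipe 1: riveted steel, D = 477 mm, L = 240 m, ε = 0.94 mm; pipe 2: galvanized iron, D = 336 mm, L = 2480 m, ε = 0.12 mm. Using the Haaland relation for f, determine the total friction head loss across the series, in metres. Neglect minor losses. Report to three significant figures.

Pipe 1: V = 2.440 m/s, Re = 1.00×10^6, ε/D = 0.00197, f = 0.02354, h_1 = f(L/D)V²/2g = 3.593 m
Pipe 2: V = 4.917 m/s, Re = 1.42×10^6, ε/D = 3.57×10^-4, f = 0.01594, h_2 = f(L/D)V²/2g = 145.0 m
Series → Q common, losses add: H = Σh = 148.6 m

H ≈ 149 m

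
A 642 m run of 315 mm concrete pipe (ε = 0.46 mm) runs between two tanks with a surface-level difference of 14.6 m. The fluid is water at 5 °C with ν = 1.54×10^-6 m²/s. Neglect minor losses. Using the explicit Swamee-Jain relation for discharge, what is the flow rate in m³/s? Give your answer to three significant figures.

Q ≈ 0.197 m³/s

Swamee-Jain (Type II): Q = -0.965·√(gD⁵h_f/L)·ln[ε/(3.7D) + √(3.17ν²L/(gD³h_f))]
√(gD⁵h_f/L) = √(9.81·0.315⁵·14.6/642) = 0.02630
ε/(3.7D) = 3.95×10^-4; √(3.17ν²L/(gD³h_f)) = 3.28×10^-5
Q = -0.965·0.02630·ln(4.275×10^-4) = 0.1969 m³/s
Check: V = 2.53 m/s, Re = 5.17×10^5, f = 0.02214, h_f = 14.7 m ≈ 14.6 m ✓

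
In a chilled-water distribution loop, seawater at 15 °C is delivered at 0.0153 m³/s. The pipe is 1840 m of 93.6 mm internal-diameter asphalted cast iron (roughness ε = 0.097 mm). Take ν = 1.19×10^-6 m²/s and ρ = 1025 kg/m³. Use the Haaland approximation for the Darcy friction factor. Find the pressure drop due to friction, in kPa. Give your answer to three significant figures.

Δp ≈ 1060 kPa

V = 4Q/(πD²) = 4·0.0153/(π·0.0936²) = 2.224 m/s
Re = VD/ν = 2.224·0.0936/1.19×10^-6 = 1.75×10^5 → turbulent
ε/D = 0.097/93.6 = 0.00104
Haaland: f = 0.02121
h_f = f(L/D)V²/(2g) = 0.02121·(1840/0.0936)·2.224²/(2·9.81) = 105.1 m
Δp = ρg·h_f = 1025·9.81·105.1 = 1057 kPa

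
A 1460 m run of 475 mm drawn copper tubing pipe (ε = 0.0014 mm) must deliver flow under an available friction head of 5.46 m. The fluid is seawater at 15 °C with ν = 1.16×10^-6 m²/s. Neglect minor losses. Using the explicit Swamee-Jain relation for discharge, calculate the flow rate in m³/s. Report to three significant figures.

Q ≈ 0.296 m³/s

Swamee-Jain (Type II): Q = -0.965·√(gD⁵h_f/L)·ln[ε/(3.7D) + √(3.17ν²L/(gD³h_f))]
√(gD⁵h_f/L) = √(9.81·0.475⁵·5.46/1460) = 0.02978
ε/(3.7D) = 7.97×10^-7; √(3.17ν²L/(gD³h_f)) = 3.29×10^-5
Q = -0.965·0.02978·ln(3.373×10^-5) = 0.2960 m³/s
Check: V = 1.67 m/s, Re = 6.84×10^5, f = 0.01245, h_f = 5.44 m ≈ 5.46 m ✓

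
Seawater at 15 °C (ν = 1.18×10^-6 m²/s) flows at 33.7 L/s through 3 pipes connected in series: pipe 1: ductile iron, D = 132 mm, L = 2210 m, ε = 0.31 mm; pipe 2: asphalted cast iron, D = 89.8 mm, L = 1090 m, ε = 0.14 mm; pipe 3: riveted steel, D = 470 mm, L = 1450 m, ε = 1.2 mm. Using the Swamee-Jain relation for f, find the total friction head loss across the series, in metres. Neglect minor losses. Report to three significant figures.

H ≈ 527 m

Pipe 1: V = 2.463 m/s, Re = 2.75×10^5, ε/D = 0.00235, f = 0.02519, h_1 = f(L/D)V²/2g = 130.4 m
Pipe 2: V = 5.321 m/s, Re = 4.05×10^5, ε/D = 0.00156, f = 0.02261, h_2 = f(L/D)V²/2g = 396.0 m
Pipe 3: V = 0.1942 m/s, Re = 7.74×10^4, ε/D = 0.00255, f = 0.02711, h_3 = f(L/D)V²/2g = 0.1608 m
Series → Q common, losses add: H = Σh = 526.6 m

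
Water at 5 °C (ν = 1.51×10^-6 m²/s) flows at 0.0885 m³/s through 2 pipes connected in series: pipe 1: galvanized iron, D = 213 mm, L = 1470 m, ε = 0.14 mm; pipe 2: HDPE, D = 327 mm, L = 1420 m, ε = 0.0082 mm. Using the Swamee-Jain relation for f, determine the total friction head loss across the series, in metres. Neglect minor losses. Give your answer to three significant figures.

Pipe 1: V = 2.484 m/s, Re = 3.50×10^5, ε/D = 6.57×10^-4, f = 0.01901, h_1 = f(L/D)V²/2g = 41.25 m
Pipe 2: V = 1.054 m/s, Re = 2.28×10^5, ε/D = 2.51×10^-5, f = 0.01539, h_2 = f(L/D)V²/2g = 3.782 m
Series → Q common, losses add: H = Σh = 45.03 m

H ≈ 45.0 m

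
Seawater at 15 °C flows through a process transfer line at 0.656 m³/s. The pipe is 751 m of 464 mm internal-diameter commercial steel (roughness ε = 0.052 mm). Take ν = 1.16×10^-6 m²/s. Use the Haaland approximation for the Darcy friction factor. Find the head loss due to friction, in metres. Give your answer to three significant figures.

h_f ≈ 16.3 m

V = 4Q/(πD²) = 4·0.656/(π·0.464²) = 3.880 m/s
Re = VD/ν = 3.880·0.464/1.16×10^-6 = 1.55×10^6 → turbulent
ε/D = 0.052/464 = 1.12×10^-4
Haaland: f = 0.01312
h_f = f(L/D)V²/(2g) = 0.01312·(751/0.464)·3.880²/(2·9.81) = 16.28 m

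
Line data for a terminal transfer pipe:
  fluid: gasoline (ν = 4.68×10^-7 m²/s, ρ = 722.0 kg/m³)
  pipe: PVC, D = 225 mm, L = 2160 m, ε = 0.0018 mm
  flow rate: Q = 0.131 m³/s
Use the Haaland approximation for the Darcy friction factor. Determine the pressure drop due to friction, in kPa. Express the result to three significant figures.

V = 4Q/(πD²) = 4·0.131/(π·0.225²) = 3.295 m/s
Re = VD/ν = 3.295·0.225/4.68×10^-7 = 1.58×10^6 → turbulent
ε/D = 0.0018/225 = 8.00×10^-6
Haaland: f = 0.01094
h_f = f(L/D)V²/(2g) = 0.01094·(2160/0.225)·3.295²/(2·9.81) = 58.09 m
Δp = ρg·h_f = 722.0·9.81·58.09 = 411.4 kPa

Δp ≈ 411 kPa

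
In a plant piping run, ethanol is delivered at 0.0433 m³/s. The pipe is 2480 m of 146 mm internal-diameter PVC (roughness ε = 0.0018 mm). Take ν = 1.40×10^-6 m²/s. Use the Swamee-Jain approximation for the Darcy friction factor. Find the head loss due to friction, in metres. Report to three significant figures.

h_f ≈ 85.7 m

V = 4Q/(πD²) = 4·0.0433/(π·0.146²) = 2.586 m/s
Re = VD/ν = 2.586·0.146/1.40×10^-6 = 2.70×10^5 → turbulent
ε/D = 0.0018/146 = 1.23×10^-5
Swamee-Jain: f = 0.01480
h_f = f(L/D)V²/(2g) = 0.01480·(2480/0.146)·2.586²/(2·9.81) = 85.72 m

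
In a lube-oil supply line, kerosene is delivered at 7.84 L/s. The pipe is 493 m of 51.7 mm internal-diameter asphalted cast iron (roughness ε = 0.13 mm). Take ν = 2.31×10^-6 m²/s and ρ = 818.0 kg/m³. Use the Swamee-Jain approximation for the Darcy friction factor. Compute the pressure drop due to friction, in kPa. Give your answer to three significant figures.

Δp ≈ 1460 kPa

V = 4Q/(πD²) = 4·0.00784/(π·0.0517²) = 3.735 m/s
Re = VD/ν = 3.735·0.0517/2.31×10^-6 = 8.36×10^4 → turbulent
ε/D = 0.13/51.7 = 0.00251
Swamee-Jain: f = 0.02689
h_f = f(L/D)V²/(2g) = 0.02689·(493/0.0517)·3.735²/(2·9.81) = 182.3 m
Δp = ρg·h_f = 818.0·9.81·182.3 = 1463 kPa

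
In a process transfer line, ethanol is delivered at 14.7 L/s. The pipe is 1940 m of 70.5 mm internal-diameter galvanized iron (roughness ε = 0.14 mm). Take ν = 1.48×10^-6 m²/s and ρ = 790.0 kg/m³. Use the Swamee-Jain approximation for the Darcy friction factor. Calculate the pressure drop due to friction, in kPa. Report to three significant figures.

V = 4Q/(πD²) = 4·0.0147/(π·0.0705²) = 3.766 m/s
Re = VD/ν = 3.766·0.0705/1.48×10^-6 = 1.79×10^5 → turbulent
ε/D = 0.14/70.5 = 0.00199
Swamee-Jain: f = 0.02455
h_f = f(L/D)V²/(2g) = 0.02455·(1940/0.0705)·3.766²/(2·9.81) = 488.3 m
Δp = ρg·h_f = 790.0·9.81·488.3 = 3784 kPa

Δp ≈ 3780 kPa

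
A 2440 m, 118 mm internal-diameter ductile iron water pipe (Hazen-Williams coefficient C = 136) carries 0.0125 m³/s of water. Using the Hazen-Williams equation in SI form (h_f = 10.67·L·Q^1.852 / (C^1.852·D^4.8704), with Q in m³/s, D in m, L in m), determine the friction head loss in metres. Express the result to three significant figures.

h_f = 10.67·2440·0.0125^1.852 / (136^1.852·0.118^4.8704) = 28.84 m

h_f ≈ 28.8 m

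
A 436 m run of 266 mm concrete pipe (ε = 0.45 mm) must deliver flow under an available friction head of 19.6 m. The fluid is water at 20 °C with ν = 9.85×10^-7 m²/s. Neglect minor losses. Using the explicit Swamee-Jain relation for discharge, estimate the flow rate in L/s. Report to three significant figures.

Q ≈ 179 L/s

Swamee-Jain (Type II): Q = -0.965·√(gD⁵h_f/L)·ln[ε/(3.7D) + √(3.17ν²L/(gD³h_f))]
√(gD⁵h_f/L) = √(9.81·0.266⁵·19.6/436) = 0.02423
ε/(3.7D) = 4.57×10^-4; √(3.17ν²L/(gD³h_f)) = 1.92×10^-5
Q = -0.965·0.02423·ln(4.765×10^-4) = 0.1789 m³/s
Check: V = 3.22 m/s, Re = 8.69×10^5, f = 0.02274, h_f = 19.7 m ≈ 19.6 m ✓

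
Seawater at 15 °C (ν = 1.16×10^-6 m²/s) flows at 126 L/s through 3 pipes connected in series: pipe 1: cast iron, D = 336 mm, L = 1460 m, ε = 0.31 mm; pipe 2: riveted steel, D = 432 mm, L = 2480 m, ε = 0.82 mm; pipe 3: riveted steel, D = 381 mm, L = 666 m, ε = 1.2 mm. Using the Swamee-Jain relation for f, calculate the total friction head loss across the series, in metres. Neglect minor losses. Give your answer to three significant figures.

Pipe 1: V = 1.421 m/s, Re = 4.12×10^5, ε/D = 9.23×10^-4, f = 0.02015, h_1 = f(L/D)V²/2g = 9.010 m
Pipe 2: V = 0.8596 m/s, Re = 3.20×10^5, ε/D = 0.00190, f = 0.02383, h_2 = f(L/D)V²/2g = 5.152 m
Pipe 3: V = 1.105 m/s, Re = 3.63×10^5, ε/D = 0.00315, f = 0.02702, h_3 = f(L/D)V²/2g = 2.940 m
Series → Q common, losses add: H = Σh = 17.10 m

H ≈ 17.1 m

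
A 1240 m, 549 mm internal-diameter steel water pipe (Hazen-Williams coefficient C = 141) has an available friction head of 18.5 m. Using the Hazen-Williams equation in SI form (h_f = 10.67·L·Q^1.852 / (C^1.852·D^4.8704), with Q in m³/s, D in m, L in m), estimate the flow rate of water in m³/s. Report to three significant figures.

Rearranging: Q = [h_f·C^1.852·D^4.8704 / (10.67·L)]^(1/1.852)
Q = [18.5·141^1.852·0.549^4.8704 / (10.67·1240)]^0.540 = 0.8377 m³/s

Q ≈ 0.838 m³/s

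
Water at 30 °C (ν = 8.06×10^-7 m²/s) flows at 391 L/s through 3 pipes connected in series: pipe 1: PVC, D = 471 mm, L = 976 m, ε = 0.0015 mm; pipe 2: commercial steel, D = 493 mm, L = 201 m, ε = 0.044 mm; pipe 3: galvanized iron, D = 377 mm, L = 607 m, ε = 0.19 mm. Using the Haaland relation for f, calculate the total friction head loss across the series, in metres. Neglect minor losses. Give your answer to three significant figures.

H ≈ 24.2 m

Pipe 1: V = 2.244 m/s, Re = 1.31×10^6, ε/D = 3.18×10^-6, f = 0.01114, h_1 = f(L/D)V²/2g = 5.925 m
Pipe 2: V = 2.048 m/s, Re = 1.25×10^6, ε/D = 8.92×10^-5, f = 0.01293, h_2 = f(L/D)V²/2g = 1.127 m
Pipe 3: V = 3.503 m/s, Re = 1.64×10^6, ε/D = 5.04×10^-4, f = 0.01703, h_3 = f(L/D)V²/2g = 17.15 m
Series → Q common, losses add: H = Σh = 24.20 m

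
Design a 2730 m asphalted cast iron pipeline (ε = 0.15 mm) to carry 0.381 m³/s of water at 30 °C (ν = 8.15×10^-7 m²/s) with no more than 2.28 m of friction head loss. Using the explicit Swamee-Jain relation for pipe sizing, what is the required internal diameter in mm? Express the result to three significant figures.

Swamee-Jain (Type III): D = 0.66·[ε^1.25·(LQ²/(gh_f))^4.75 + ν·Q^9.4·(L/(gh_f))^5.2]^0.04
LQ²/(gh_f) = 17.72; L/(gh_f) = 122.1
Term 1 = ε^1.25·(…)^4.75 = 14.1; Term 2 = ν·Q^9.4·(…)^5.2 = 6.64
D = 0.66·(14.1 + 6.64)^0.04 = 0.7451 m = 745 mm
Check: V = 0.874 m/s, Re = 7.99×10^5, f = 0.01499, h_f = 2.14 m ≈ 2.28 m ✓

D ≈ 745 mm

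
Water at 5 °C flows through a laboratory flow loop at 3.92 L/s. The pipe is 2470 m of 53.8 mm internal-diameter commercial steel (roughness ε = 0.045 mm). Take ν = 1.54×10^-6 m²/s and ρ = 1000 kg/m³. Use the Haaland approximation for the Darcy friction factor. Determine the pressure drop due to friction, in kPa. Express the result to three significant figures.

Δp ≈ 1550 kPa

V = 4Q/(πD²) = 4·0.00392/(π·0.0538²) = 1.724 m/s
Re = VD/ν = 1.724·0.0538/1.54×10^-6 = 6.02×10^4 → turbulent
ε/D = 0.045/53.8 = 8.36×10^-4
Haaland: f = 0.02267
h_f = f(L/D)V²/(2g) = 0.02267·(2470/0.0538)·1.724²/(2·9.81) = 157.7 m
Δp = ρg·h_f = 1000·9.81·157.7 = 1547 kPa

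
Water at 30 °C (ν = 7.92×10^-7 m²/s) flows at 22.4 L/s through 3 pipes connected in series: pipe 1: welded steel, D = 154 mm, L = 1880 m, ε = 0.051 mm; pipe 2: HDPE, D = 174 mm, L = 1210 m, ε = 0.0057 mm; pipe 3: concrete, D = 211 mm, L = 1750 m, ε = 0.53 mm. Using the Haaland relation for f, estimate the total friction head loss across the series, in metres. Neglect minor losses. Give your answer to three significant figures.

Pipe 1: V = 1.203 m/s, Re = 2.34×10^5, ε/D = 3.31×10^-4, f = 0.01741, h_1 = f(L/D)V²/2g = 15.67 m
Pipe 2: V = 0.9420 m/s, Re = 2.07×10^5, ε/D = 3.28×10^-5, f = 0.01561, h_2 = f(L/D)V²/2g = 4.911 m
Pipe 3: V = 0.6406 m/s, Re = 1.71×10^5, ε/D = 0.00251, f = 0.02574, h_3 = f(L/D)V²/2g = 4.466 m
Series → Q common, losses add: H = Σh = 25.04 m

H ≈ 25.0 m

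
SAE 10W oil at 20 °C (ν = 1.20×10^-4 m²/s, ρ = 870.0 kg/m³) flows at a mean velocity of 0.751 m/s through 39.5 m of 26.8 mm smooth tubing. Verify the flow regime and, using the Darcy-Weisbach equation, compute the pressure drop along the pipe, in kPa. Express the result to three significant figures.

Re = VD/ν = 0.751·0.02680/1.20×10^-4 = 168 → laminar (Re < 2300)
f = 64/Re = 0.3816
h_f = f(L/D)V²/(2g) = 0.3816·(39.5/0.02680)·0.751²/(2·9.81) = 16.17 m
Δp = ρg·h_f = 870.0·9.81·16.17 = 138.0 kPa

Δp ≈ 138 kPa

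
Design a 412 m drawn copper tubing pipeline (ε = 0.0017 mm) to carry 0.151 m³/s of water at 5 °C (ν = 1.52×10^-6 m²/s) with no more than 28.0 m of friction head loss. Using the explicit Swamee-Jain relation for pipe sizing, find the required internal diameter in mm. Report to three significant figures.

Swamee-Jain (Type III): D = 0.66·[ε^1.25·(LQ²/(gh_f))^4.75 + ν·Q^9.4·(L/(gh_f))^5.2]^0.04
LQ²/(gh_f) = 0.03420; L/(gh_f) = 1.500
Term 1 = ε^1.25·(…)^4.75 = 6.68×10^-15; Term 2 = ν·Q^9.4·(…)^5.2 = 2.40×10^-13
D = 0.66·(6.68×10^-15 + 2.40×10^-13)^0.04 = 0.2066 m = 207 mm
Check: V = 4.50 m/s, Re = 6.12×10^5, f = 0.01278, h_f = 26.3 m ≈ 28.0 m ✓

D ≈ 207 mm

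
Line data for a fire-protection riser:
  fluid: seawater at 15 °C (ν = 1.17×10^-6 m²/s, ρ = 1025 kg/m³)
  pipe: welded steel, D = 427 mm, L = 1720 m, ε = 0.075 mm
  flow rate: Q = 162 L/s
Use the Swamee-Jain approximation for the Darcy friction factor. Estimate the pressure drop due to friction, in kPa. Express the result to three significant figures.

V = 4Q/(πD²) = 4·0.162/(π·0.427²) = 1.131 m/s
Re = VD/ν = 1.131·0.427/1.17×10^-6 = 4.13×10^5 → turbulent
ε/D = 0.075/427 = 1.76×10^-4
Swamee-Jain: f = 0.01556
h_f = f(L/D)V²/(2g) = 0.01556·(1720/0.427)·1.131²/(2·9.81) = 4.089 m
Δp = ρg·h_f = 1025·9.81·4.089 = 41.11 kPa

Δp ≈ 41.1 kPa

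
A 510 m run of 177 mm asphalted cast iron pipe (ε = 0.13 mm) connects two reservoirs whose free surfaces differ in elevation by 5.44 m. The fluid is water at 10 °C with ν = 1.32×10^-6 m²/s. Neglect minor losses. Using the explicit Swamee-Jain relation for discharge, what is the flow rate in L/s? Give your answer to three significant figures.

Swamee-Jain (Type II): Q = -0.965·√(gD⁵h_f/L)·ln[ε/(3.7D) + √(3.17ν²L/(gD³h_f))]
√(gD⁵h_f/L) = √(9.81·0.177⁵·5.44/510) = 0.004264
ε/(3.7D) = 1.99×10^-4; √(3.17ν²L/(gD³h_f)) = 9.76×10^-5
Q = -0.965·0.004264·ln(2.961×10^-4) = 0.03343 m³/s
Check: V = 1.36 m/s, Re = 1.82×10^5, f = 0.02021, h_f = 5.48 m ≈ 5.44 m ✓

Q ≈ 33.4 L/s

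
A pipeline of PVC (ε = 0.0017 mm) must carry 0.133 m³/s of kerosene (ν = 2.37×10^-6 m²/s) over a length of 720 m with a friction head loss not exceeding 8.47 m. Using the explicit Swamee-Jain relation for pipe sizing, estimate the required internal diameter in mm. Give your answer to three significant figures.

Swamee-Jain (Type III): D = 0.66·[ε^1.25·(LQ²/(gh_f))^4.75 + ν·Q^9.4·(L/(gh_f))^5.2]^0.04
LQ²/(gh_f) = 0.1533; L/(gh_f) = 8.665
Term 1 = ε^1.25·(…)^4.75 = 8.30×10^-12; Term 2 = ν·Q^9.4·(…)^5.2 = 1.04×10^-9
D = 0.66·(8.30×10^-12 + 1.04×10^-9)^0.04 = 0.2886 m = 289 mm
Check: V = 2.03 m/s, Re = 2.48×10^5, f = 0.01497, h_f = 7.87 m ≈ 8.47 m ✓

D ≈ 289 mm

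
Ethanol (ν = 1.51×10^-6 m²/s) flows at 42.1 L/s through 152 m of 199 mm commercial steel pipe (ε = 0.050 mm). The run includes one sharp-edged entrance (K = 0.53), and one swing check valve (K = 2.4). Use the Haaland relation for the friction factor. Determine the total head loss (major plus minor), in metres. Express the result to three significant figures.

V = 4Q/(πD²) = 1.354 m/s; V²/2g = 0.09338 m
Re = 1.78×10^5, ε/D = 2.51×10^-4 → f = 0.01745 (Haaland)
Major: h_f = f(L/D)·V²/2g = 0.01745·763.8·0.09338 = 1.245 m
Minor: ΣK = 2.93; h_m = ΣK·V²/2g = 0.2736 m
Total H_L = 1.245 + 0.2736 = 1.518 m

H_L ≈ 1.52 m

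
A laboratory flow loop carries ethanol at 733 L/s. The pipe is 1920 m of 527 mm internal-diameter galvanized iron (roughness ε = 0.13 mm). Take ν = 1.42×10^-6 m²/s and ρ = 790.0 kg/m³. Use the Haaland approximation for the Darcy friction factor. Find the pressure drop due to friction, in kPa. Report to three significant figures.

V = 4Q/(πD²) = 4·0.733/(π·0.527²) = 3.360 m/s
Re = VD/ν = 3.360·0.527/1.42×10^-6 = 1.25×10^6 → turbulent
ε/D = 0.13/527 = 2.47×10^-4
Haaland: f = 0.01496
h_f = f(L/D)V²/(2g) = 0.01496·(1920/0.527)·3.360²/(2·9.81) = 31.37 m
Δp = ρg·h_f = 790.0·9.81·31.37 = 243.1 kPa

Δp ≈ 243 kPa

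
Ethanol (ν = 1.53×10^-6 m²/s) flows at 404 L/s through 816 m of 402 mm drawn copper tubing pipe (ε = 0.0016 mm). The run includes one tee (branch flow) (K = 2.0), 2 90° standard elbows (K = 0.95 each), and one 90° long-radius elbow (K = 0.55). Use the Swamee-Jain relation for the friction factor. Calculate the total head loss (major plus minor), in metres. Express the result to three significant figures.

H_L ≈ 14.9 m

V = 4Q/(πD²) = 3.183 m/s; V²/2g = 0.5164 m
Re = 8.36×10^5, ε/D = 3.98×10^-6 → f = 0.01205 (Swamee-Jain)
Major: h_f = f(L/D)·V²/2g = 0.01205·2030·0.5164 = 12.63 m
Minor: ΣK = 4.45; h_m = ΣK·V²/2g = 2.298 m
Total H_L = 12.63 + 2.298 = 14.93 m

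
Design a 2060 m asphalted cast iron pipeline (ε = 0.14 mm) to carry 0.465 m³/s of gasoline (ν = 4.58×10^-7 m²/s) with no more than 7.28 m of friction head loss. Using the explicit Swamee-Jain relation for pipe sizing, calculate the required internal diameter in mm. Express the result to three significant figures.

D ≈ 603 mm

Swamee-Jain (Type III): D = 0.66·[ε^1.25·(LQ²/(gh_f))^4.75 + ν·Q^9.4·(L/(gh_f))^5.2]^0.04
LQ²/(gh_f) = 6.237; L/(gh_f) = 28.84
Term 1 = ε^1.25·(…)^4.75 = 0.0909; Term 2 = ν·Q^9.4·(…)^5.2 = 0.0134
D = 0.66·(0.0909 + 0.0134)^0.04 = 0.6030 m = 603 mm
Check: V = 1.63 m/s, Re = 2.14×10^6, f = 0.01466, h_f = 6.77 m ≈ 7.28 m ✓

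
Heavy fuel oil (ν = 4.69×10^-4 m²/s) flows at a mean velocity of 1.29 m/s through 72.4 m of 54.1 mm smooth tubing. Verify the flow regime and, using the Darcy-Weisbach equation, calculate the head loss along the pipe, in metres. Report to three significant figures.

h_f ≈ 48.8 m

Re = VD/ν = 1.29·0.05410/4.69×10^-4 = 149 → laminar (Re < 2300)
f = 64/Re = 0.4301
h_f = f(L/D)V²/(2g) = 0.4301·(72.4/0.05410)·1.29²/(2·9.81) = 48.82 m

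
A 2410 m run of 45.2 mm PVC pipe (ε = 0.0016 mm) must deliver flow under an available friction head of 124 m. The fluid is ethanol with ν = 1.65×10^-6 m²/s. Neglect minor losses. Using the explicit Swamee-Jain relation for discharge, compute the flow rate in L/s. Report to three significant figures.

Swamee-Jain (Type II): Q = -0.965·√(gD⁵h_f/L)·ln[ε/(3.7D) + √(3.17ν²L/(gD³h_f))]
√(gD⁵h_f/L) = √(9.81·0.0452⁵·124/2410) = 3.086×10^-4
ε/(3.7D) = 9.57×10^-6; √(3.17ν²L/(gD³h_f)) = 4.30×10^-4
Q = -0.965·3.086×10^-4·ln(4.399×10^-4) = 0.002302 m³/s
Check: V = 1.43 m/s, Re = 3.93×10^4, f = 0.02206, h_f = 123 m ≈ 124 m ✓

Q ≈ 2.30 L/s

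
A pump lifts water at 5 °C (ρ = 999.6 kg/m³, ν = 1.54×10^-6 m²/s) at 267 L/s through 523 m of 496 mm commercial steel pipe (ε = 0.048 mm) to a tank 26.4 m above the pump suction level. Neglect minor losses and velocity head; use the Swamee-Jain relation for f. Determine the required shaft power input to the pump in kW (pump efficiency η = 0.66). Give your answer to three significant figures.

V = 4Q/(πD²) = 1.382 m/s; Re = 4.45×10^5; ε/D = 9.68×10^-5; f = 0.01463
h_f = f(L/D)V²/2g = 1.501 m
Total head H = z + h_f = 26.4 + 1.501 = 27.90 m
P_hyd = ρgQH = 999.6·9.81·0.267·27.90 = 73.05 kW
P_shaft = P_hyd/η = 73.05/0.66 = 110.7 kW

P_shaft ≈ 111 kW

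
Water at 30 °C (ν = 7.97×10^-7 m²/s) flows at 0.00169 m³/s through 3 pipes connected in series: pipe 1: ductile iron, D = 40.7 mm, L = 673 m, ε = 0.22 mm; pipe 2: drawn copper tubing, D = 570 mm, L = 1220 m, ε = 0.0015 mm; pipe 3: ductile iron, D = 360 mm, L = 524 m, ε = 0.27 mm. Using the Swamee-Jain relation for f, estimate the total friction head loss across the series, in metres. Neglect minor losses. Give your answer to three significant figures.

Pipe 1: V = 1.299 m/s, Re = 6.63×10^4, ε/D = 0.00541, f = 0.03273, h_1 = f(L/D)V²/2g = 46.55 m
Pipe 2: V = 0.006623 m/s, Re = 4740, ε/D = 2.63×10^-6, f = 0.03848, h_2 = f(L/D)V²/2g = 1.841×10^-4 m
Pipe 3: V = 0.01660 m/s, Re = 7500, ε/D = 7.50×10^-4, f = 0.03471, h_3 = f(L/D)V²/2g = 7.098×10^-4 m
Series → Q common, losses add: H = Σh = 46.55 m

H ≈ 46.6 m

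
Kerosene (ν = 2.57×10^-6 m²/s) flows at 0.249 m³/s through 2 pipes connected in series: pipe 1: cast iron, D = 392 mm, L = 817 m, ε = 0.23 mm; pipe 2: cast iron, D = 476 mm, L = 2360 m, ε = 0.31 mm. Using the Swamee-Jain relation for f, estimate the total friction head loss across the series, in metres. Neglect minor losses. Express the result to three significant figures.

H ≈ 18.0 m

Pipe 1: V = 2.063 m/s, Re = 3.15×10^5, ε/D = 5.87×10^-4, f = 0.01875, h_1 = f(L/D)V²/2g = 8.480 m
Pipe 2: V = 1.399 m/s, Re = 2.59×10^5, ε/D = 6.51×10^-4, f = 0.01932, h_2 = f(L/D)V²/2g = 9.561 m
Series → Q common, losses add: H = Σh = 18.04 m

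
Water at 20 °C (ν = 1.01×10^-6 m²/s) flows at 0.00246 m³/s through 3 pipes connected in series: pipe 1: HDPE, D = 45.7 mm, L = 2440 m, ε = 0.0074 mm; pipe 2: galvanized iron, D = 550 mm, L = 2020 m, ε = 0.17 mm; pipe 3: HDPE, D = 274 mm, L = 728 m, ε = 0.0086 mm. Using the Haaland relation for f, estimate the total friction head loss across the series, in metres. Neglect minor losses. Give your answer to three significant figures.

Pipe 1: V = 1.500 m/s, Re = 6.79×10^4, ε/D = 1.62×10^-4, f = 0.01993, h_1 = f(L/D)V²/2g = 122.0 m
Pipe 2: V = 0.01035 m/s, Re = 5640, ε/D = 3.09×10^-4, f = 0.03665, h_2 = f(L/D)V²/2g = 7.356×10^-4 m
Pipe 3: V = 0.04172 m/s, Re = 1.13×10^4, ε/D = 3.14×10^-5, f = 0.02989, h_3 = f(L/D)V²/2g = 0.007046 m
Series → Q common, losses add: H = Σh = 122.0 m

H ≈ 122 m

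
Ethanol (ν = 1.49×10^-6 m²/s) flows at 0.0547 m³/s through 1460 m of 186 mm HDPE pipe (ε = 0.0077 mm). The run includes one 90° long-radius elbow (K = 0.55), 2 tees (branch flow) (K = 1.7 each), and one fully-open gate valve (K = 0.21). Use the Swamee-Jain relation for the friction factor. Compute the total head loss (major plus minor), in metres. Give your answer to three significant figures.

V = 4Q/(πD²) = 2.013 m/s; V²/2g = 0.2066 m
Re = 2.51×10^5, ε/D = 4.14×10^-5 → f = 0.01529 (Swamee-Jain)
Major: h_f = f(L/D)·V²/2g = 0.01529·7849·0.2066 = 24.79 m
Minor: ΣK = 4.16; h_m = ΣK·V²/2g = 0.8593 m
Total H_L = 24.79 + 0.8593 = 25.65 m

H_L ≈ 25.6 m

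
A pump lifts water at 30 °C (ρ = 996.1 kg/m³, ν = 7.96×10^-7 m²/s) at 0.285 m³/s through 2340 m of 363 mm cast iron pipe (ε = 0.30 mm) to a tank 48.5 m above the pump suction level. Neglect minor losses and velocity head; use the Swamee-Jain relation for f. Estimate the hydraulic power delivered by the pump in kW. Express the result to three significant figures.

V = 4Q/(πD²) = 2.754 m/s; Re = 1.26×10^6; ε/D = 8.26×10^-4; f = 0.01912
h_f = f(L/D)V²/2g = 47.63 m
Total head H = z + h_f = 48.5 + 47.63 = 96.13 m
P_hyd = ρgQH = 996.1·9.81·0.285·96.13 = 267.7 kW

P_hyd ≈ 268 kW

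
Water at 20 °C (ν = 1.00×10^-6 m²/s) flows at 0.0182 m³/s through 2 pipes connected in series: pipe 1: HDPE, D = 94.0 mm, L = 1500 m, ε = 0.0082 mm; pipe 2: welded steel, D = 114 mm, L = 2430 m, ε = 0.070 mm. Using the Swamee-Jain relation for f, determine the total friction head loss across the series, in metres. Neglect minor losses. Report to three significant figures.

Pipe 1: V = 2.623 m/s, Re = 2.47×10^5, ε/D = 8.72×10^-5, f = 0.01576, h_1 = f(L/D)V²/2g = 88.18 m
Pipe 2: V = 1.783 m/s, Re = 2.03×10^5, ε/D = 6.14×10^-4, f = 0.01948, h_2 = f(L/D)V²/2g = 67.30 m
Series → Q common, losses add: H = Σh = 155.5 m

H ≈ 155 m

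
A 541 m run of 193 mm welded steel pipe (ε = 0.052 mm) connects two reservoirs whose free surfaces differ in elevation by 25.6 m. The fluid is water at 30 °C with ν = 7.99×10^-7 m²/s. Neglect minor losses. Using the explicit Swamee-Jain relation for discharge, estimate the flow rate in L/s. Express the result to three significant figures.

Q ≈ 99.4 L/s

Swamee-Jain (Type II): Q = -0.965·√(gD⁵h_f/L)·ln[ε/(3.7D) + √(3.17ν²L/(gD³h_f))]
√(gD⁵h_f/L) = √(9.81·0.193⁵·25.6/541) = 0.01115
ε/(3.7D) = 7.28×10^-5; √(3.17ν²L/(gD³h_f)) = 2.46×10^-5
Q = -0.965·0.01115·ln(9.744×10^-5) = 0.09937 m³/s
Check: V = 3.40 m/s, Re = 8.20×10^5, f = 0.01563, h_f = 25.8 m ≈ 25.6 m ✓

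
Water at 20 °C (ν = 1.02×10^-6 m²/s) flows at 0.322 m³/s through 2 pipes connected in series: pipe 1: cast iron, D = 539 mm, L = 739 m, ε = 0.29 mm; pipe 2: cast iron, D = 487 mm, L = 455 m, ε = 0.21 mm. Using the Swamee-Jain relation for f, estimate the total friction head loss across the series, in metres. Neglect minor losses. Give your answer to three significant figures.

H ≈ 4.87 m

Pipe 1: V = 1.411 m/s, Re = 7.46×10^5, ε/D = 5.38×10^-4, f = 0.01772, h_1 = f(L/D)V²/2g = 2.465 m
Pipe 2: V = 1.729 m/s, Re = 8.25×10^5, ε/D = 4.31×10^-4, f = 0.01693, h_2 = f(L/D)V²/2g = 2.409 m
Series → Q common, losses add: H = Σh = 4.875 m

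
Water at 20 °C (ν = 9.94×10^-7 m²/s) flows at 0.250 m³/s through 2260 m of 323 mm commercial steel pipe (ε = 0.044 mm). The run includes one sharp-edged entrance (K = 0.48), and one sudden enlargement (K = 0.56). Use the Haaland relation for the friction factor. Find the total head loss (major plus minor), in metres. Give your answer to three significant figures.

H_L ≈ 46.4 m

V = 4Q/(πD²) = 3.051 m/s; V²/2g = 0.4745 m
Re = 9.91×10^5, ε/D = 1.36×10^-4 → f = 0.01384 (Haaland)
Major: h_f = f(L/D)·V²/2g = 0.01384·6997·0.4745 = 45.94 m
Minor: ΣK = 1.04; h_m = ΣK·V²/2g = 0.4934 m
Total H_L = 45.94 + 0.4934 = 46.43 m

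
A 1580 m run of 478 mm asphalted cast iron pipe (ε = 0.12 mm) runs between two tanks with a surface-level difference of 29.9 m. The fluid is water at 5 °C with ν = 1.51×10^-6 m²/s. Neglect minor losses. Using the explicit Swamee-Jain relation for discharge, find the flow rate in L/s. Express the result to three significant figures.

Swamee-Jain (Type II): Q = -0.965·√(gD⁵h_f/L)·ln[ε/(3.7D) + √(3.17ν²L/(gD³h_f))]
√(gD⁵h_f/L) = √(9.81·0.478⁵·29.9/1580) = 0.06806
ε/(3.7D) = 6.79×10^-5; √(3.17ν²L/(gD³h_f)) = 1.89×10^-5
Q = -0.965·0.06806·ln(8.673×10^-5) = 0.6143 m³/s
Check: V = 3.42 m/s, Re = 1.08×10^6, f = 0.01524, h_f = 30.1 m ≈ 29.9 m ✓

Q ≈ 614 L/s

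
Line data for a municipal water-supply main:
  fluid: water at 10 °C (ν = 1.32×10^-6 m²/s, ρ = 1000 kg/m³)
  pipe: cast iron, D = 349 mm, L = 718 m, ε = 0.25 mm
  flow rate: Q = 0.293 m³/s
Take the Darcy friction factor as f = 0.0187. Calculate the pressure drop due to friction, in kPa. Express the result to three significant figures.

Δp ≈ 180 kPa

V = 4Q/(πD²) = 4·0.293/(π·0.349²) = 3.063 m/s
h_f = f(L/D)V²/(2g) = 0.01870·(718/0.349)·3.063²/(2·9.81) = 18.39 m
Δp = ρg·h_f = 1000·9.81·18.39 = 180.5 kPa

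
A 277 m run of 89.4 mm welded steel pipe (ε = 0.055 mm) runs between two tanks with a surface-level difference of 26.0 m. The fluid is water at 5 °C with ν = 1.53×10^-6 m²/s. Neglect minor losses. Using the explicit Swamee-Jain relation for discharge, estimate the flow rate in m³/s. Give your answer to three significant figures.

Swamee-Jain (Type II): Q = -0.965·√(gD⁵h_f/L)·ln[ε/(3.7D) + √(3.17ν²L/(gD³h_f))]
√(gD⁵h_f/L) = √(9.81·0.0894⁵·26.0/277) = 0.002293
ε/(3.7D) = 1.66×10^-4; √(3.17ν²L/(gD³h_f)) = 1.06×10^-4
Q = -0.965·0.002293·ln(2.725×10^-4) = 0.01816 m³/s
Check: V = 2.89 m/s, Re = 1.69×10^5, f = 0.01980, h_f = 26.2 m ≈ 26.0 m ✓

Q ≈ 0.0182 m³/s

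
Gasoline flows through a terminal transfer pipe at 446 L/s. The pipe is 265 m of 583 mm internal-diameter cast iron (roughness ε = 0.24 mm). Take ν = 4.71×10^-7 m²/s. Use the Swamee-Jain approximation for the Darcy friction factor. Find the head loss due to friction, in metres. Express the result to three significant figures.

h_f ≈ 1.06 m

V = 4Q/(πD²) = 4·0.446/(π·0.583²) = 1.671 m/s
Re = VD/ν = 1.671·0.583/4.71×10^-7 = 2.07×10^6 → turbulent
ε/D = 0.24/583 = 4.12×10^-4
Swamee-Jain: f = 0.01636
h_f = f(L/D)V²/(2g) = 0.01636·(265/0.583)·1.671²/(2·9.81) = 1.058 m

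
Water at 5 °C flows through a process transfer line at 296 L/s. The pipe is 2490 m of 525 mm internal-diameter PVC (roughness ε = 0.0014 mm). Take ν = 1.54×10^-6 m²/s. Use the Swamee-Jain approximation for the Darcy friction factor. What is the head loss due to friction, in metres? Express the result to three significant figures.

V = 4Q/(πD²) = 4·0.296/(π·0.525²) = 1.367 m/s
Re = VD/ν = 1.367·0.525/1.54×10^-6 = 4.66×10^5 → turbulent
ε/D = 0.0014/525 = 2.67×10^-6
Swamee-Jain: f = 0.01330
h_f = f(L/D)V²/(2g) = 0.01330·(2490/0.525)·1.367²/(2·9.81) = 6.010 m

h_f ≈ 6.01 m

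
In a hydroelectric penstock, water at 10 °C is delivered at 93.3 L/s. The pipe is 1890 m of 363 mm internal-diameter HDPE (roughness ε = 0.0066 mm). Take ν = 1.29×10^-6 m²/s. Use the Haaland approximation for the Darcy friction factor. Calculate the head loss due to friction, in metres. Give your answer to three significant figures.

V = 4Q/(πD²) = 4·0.0933/(π·0.363²) = 0.9015 m/s
Re = VD/ν = 0.9015·0.363/1.29×10^-6 = 2.54×10^5 → turbulent
ε/D = 0.0066/363 = 1.82×10^-5
Haaland: f = 0.01494
h_f = f(L/D)V²/(2g) = 0.01494·(1890/0.363)·0.9015²/(2·9.81) = 3.222 m

h_f ≈ 3.22 m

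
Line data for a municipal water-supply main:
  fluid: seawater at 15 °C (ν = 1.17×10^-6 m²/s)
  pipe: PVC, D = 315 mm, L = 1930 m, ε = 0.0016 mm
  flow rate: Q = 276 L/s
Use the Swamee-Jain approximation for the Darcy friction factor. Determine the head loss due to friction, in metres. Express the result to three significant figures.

V = 4Q/(πD²) = 4·0.276/(π·0.315²) = 3.542 m/s
Re = VD/ν = 3.542·0.315/1.17×10^-6 = 9.54×10^5 → turbulent
ε/D = 0.0016/315 = 5.08×10^-6
Swamee-Jain: f = 0.01182
h_f = f(L/D)V²/(2g) = 0.01182·(1930/0.315)·3.542²/(2·9.81) = 46.31 m

h_f ≈ 46.3 m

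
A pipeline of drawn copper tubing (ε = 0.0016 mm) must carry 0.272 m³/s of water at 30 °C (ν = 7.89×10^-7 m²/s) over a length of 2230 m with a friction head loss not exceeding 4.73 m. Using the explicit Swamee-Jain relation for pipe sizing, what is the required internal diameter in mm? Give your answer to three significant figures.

Swamee-Jain (Type III): D = 0.66·[ε^1.25·(LQ²/(gh_f))^4.75 + ν·Q^9.4·(L/(gh_f))^5.2]^0.04
LQ²/(gh_f) = 3.556; L/(gh_f) = 48.06
Term 1 = ε^1.25·(…)^4.75 = 2.35×10^-5; Term 2 = ν·Q^9.4·(…)^5.2 = 0.00212
D = 0.66·(2.35×10^-5 + 0.00212)^0.04 = 0.5162 m = 516 mm
Check: V = 1.30 m/s, Re = 8.50×10^5, f = 0.01200, h_f = 4.46 m ≈ 4.73 m ✓

D ≈ 516 mm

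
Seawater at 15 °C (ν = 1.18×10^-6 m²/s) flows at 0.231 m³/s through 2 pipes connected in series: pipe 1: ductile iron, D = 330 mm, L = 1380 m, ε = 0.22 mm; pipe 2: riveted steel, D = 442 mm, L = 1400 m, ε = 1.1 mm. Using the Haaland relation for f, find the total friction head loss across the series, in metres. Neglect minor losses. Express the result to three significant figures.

Pipe 1: V = 2.701 m/s, Re = 7.55×10^5, ε/D = 6.67×10^-4, f = 0.01834, h_1 = f(L/D)V²/2g = 28.51 m
Pipe 2: V = 1.505 m/s, Re = 5.64×10^5, ε/D = 0.00249, f = 0.02514, h_2 = f(L/D)V²/2g = 9.199 m
Series → Q common, losses add: H = Σh = 37.71 m

H ≈ 37.7 m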